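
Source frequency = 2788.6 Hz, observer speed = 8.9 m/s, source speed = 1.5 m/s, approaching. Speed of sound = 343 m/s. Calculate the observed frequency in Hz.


Given values:
  f_s = 2788.6 Hz, v_o = 8.9 m/s, v_s = 1.5 m/s
  Direction: approaching
Formula: f_o = f_s * (c + v_o) / (c - v_s)
Numerator: c + v_o = 343 + 8.9 = 351.9
Denominator: c - v_s = 343 - 1.5 = 341.5
f_o = 2788.6 * 351.9 / 341.5 = 2873.52

2873.52 Hz


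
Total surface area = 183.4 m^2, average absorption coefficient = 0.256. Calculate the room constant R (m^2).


Given values:
  S = 183.4 m^2, alpha = 0.256
Formula: R = S * alpha / (1 - alpha)
Numerator: 183.4 * 0.256 = 46.9504
Denominator: 1 - 0.256 = 0.744
R = 46.9504 / 0.744 = 63.11

63.11 m^2


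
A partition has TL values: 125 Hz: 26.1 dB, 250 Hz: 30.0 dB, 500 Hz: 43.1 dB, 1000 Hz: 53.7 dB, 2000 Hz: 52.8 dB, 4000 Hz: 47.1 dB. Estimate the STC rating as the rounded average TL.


Given TL values at each frequency:
  125 Hz: 26.1 dB
  250 Hz: 30.0 dB
  500 Hz: 43.1 dB
  1000 Hz: 53.7 dB
  2000 Hz: 52.8 dB
  4000 Hz: 47.1 dB
Formula: STC ~ round(average of TL values)
Sum = 26.1 + 30.0 + 43.1 + 53.7 + 52.8 + 47.1 = 252.8
Average = 252.8 / 6 = 42.13
Rounded: 42

42


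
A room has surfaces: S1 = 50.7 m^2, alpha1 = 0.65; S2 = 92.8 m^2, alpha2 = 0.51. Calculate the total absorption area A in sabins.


Given surfaces:
  Surface 1: 50.7 * 0.65 = 32.955
  Surface 2: 92.8 * 0.51 = 47.328
Formula: A = sum(Si * alpha_i)
A = 32.955 + 47.328
A = 80.28

80.28 sabins


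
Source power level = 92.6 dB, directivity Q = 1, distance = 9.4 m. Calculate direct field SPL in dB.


Given values:
  Lw = 92.6 dB, Q = 1, r = 9.4 m
Formula: SPL = Lw + 10 * log10(Q / (4 * pi * r^2))
Compute 4 * pi * r^2 = 4 * pi * 9.4^2 = 1110.3645
Compute Q / denom = 1 / 1110.3645 = 0.00090061
Compute 10 * log10(0.00090061) = -30.4546
SPL = 92.6 + (-30.4546) = 62.15

62.15 dB


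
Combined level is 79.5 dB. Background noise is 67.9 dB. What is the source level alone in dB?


Given values:
  L_total = 79.5 dB, L_bg = 67.9 dB
Formula: L_source = 10 * log10(10^(L_total/10) - 10^(L_bg/10))
Convert to linear:
  10^(79.5/10) = 89125093.8134
  10^(67.9/10) = 6165950.0186
Difference: 89125093.8134 - 6165950.0186 = 82959143.7948
L_source = 10 * log10(82959143.7948) = 79.19

79.19 dB


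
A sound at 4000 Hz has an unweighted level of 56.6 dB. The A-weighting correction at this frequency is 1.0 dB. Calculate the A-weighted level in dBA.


Given values:
  SPL = 56.6 dB
  A-weighting at 4000 Hz = 1.0 dB
Formula: L_A = SPL + A_weight
L_A = 56.6 + (1.0)
L_A = 57.6

57.6 dBA


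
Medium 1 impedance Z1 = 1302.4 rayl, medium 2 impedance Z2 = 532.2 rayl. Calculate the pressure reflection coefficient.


Given values:
  Z1 = 1302.4 rayl, Z2 = 532.2 rayl
Formula: R = (Z2 - Z1) / (Z2 + Z1)
Numerator: Z2 - Z1 = 532.2 - 1302.4 = -770.2
Denominator: Z2 + Z1 = 532.2 + 1302.4 = 1834.6
R = -770.2 / 1834.6 = -0.4198

-0.4198


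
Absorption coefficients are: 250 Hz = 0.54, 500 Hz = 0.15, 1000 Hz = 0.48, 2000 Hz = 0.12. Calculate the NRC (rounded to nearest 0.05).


Given values:
  a_250 = 0.54, a_500 = 0.15
  a_1000 = 0.48, a_2000 = 0.12
Formula: NRC = (a250 + a500 + a1000 + a2000) / 4
Sum = 0.54 + 0.15 + 0.48 + 0.12 = 1.29
NRC = 1.29 / 4 = 0.3225
Rounded to nearest 0.05: 0.3

0.3


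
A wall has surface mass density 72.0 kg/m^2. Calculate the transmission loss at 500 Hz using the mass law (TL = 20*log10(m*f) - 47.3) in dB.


Given values:
  m = 72.0 kg/m^2, f = 500 Hz
Formula: TL = 20 * log10(m * f) - 47.3
Compute m * f = 72.0 * 500 = 36000.0
Compute log10(36000.0) = 4.556303
Compute 20 * 4.556303 = 91.1261
TL = 91.1261 - 47.3 = 43.83

43.83 dB


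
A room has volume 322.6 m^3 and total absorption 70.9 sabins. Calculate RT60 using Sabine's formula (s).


Given values:
  V = 322.6 m^3
  A = 70.9 sabins
Formula: RT60 = 0.161 * V / A
Numerator: 0.161 * 322.6 = 51.9386
RT60 = 51.9386 / 70.9 = 0.733

0.733 s


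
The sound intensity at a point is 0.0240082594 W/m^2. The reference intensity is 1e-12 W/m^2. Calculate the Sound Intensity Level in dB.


Given values:
  I = 0.0240082594 W/m^2
  I_ref = 1e-12 W/m^2
Formula: SIL = 10 * log10(I / I_ref)
Compute ratio: I / I_ref = 24008259400
Compute log10: log10(24008259400) = 10.380361
Multiply: SIL = 10 * 10.380361 = 103.8

103.8 dB


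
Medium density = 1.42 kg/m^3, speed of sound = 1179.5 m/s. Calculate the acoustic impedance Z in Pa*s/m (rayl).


Given values:
  rho = 1.42 kg/m^3
  c = 1179.5 m/s
Formula: Z = rho * c
Z = 1.42 * 1179.5
Z = 1674.89

1674.89 rayl


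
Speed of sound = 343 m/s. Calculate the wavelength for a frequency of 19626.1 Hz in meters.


Given values:
  c = 343 m/s, f = 19626.1 Hz
Formula: lambda = c / f
lambda = 343 / 19626.1
lambda = 0.0175

0.0175 m


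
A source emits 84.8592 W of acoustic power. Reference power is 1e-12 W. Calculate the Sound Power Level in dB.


Given values:
  W = 84.8592 W
  W_ref = 1e-12 W
Formula: SWL = 10 * log10(W / W_ref)
Compute ratio: W / W_ref = 84859200000000
Compute log10: log10(84859200000000) = 13.928699
Multiply: SWL = 10 * 13.928699 = 139.29

139.29 dB


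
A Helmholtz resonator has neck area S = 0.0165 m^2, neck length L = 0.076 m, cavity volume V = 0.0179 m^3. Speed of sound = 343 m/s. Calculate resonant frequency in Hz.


Given values:
  S = 0.0165 m^2, L = 0.076 m, V = 0.0179 m^3, c = 343 m/s
Formula: f = (c / (2*pi)) * sqrt(S / (V * L))
Compute V * L = 0.0179 * 0.076 = 0.0013604
Compute S / (V * L) = 0.0165 / 0.0013604 = 12.1288
Compute sqrt(12.1288) = 3.482643
Compute c / (2*pi) = 343 / 6.283185 = 54.590148
f = 54.590148 * 3.482643 = 190.12

190.12 Hz


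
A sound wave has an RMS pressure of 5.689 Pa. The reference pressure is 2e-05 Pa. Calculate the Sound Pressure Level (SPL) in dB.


Given values:
  p = 5.689 Pa
  p_ref = 2e-05 Pa
Formula: SPL = 20 * log10(p / p_ref)
Compute ratio: p / p_ref = 5.689 / 2e-05 = 284450
Compute log10: log10(284450) = 5.454006
Multiply: SPL = 20 * 5.454006 = 109.08

109.08 dB


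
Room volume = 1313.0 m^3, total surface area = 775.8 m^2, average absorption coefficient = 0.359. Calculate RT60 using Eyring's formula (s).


Given values:
  V = 1313.0 m^3, S = 775.8 m^2, alpha = 0.359
Formula: RT60 = 0.161 * V / (-S * ln(1 - alpha))
Compute ln(1 - 0.359) = ln(0.641) = -0.444726
Denominator: -775.8 * -0.444726 = 345.0184
Numerator: 0.161 * 1313.0 = 211.393
RT60 = 211.393 / 345.0184 = 0.613

0.613 s


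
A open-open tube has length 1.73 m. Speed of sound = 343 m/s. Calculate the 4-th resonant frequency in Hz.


Given values:
  Tube type: open-open, L = 1.73 m, c = 343 m/s, n = 4
Formula: f_n = n * c / (2 * L)
Compute 2 * L = 2 * 1.73 = 3.46
f = 4 * 343 / 3.46
f = 396.53

396.53 Hz


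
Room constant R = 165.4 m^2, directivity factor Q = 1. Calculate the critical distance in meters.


Given values:
  R = 165.4 m^2, Q = 1
Formula: d_c = 0.141 * sqrt(Q * R)
Compute Q * R = 1 * 165.4 = 165.4
Compute sqrt(165.4) = 12.8608
d_c = 0.141 * 12.8608 = 1.813

1.813 m


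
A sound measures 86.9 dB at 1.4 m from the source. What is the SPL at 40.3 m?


Given values:
  SPL1 = 86.9 dB, r1 = 1.4 m, r2 = 40.3 m
Formula: SPL2 = SPL1 - 20 * log10(r2 / r1)
Compute ratio: r2 / r1 = 40.3 / 1.4 = 28.7857
Compute log10: log10(28.7857) = 1.459177
Compute drop: 20 * 1.459177 = 29.1835
SPL2 = 86.9 - 29.1835 = 57.72

57.72 dB


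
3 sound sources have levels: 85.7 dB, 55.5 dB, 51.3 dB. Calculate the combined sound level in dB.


Formula: L_total = 10 * log10( sum(10^(Li/10)) )
  Source 1: 10^(85.7/10) = 371535229.0972
  Source 2: 10^(55.5/10) = 354813.3892
  Source 3: 10^(51.3/10) = 134896.2883
Sum of linear values = 372024938.7747
L_total = 10 * log10(372024938.7747) = 85.71

85.71 dB


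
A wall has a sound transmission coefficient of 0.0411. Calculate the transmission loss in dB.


Given values:
  tau = 0.0411
Formula: TL = 10 * log10(1 / tau)
Compute 1 / tau = 1 / 0.0411 = 24.3309
Compute log10(24.3309) = 1.386158
TL = 10 * 1.386158 = 13.86

13.86 dB


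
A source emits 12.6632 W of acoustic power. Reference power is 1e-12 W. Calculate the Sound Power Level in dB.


Given values:
  W = 12.6632 W
  W_ref = 1e-12 W
Formula: SWL = 10 * log10(W / W_ref)
Compute ratio: W / W_ref = 12663200000000
Compute log10: log10(12663200000000) = 13.102543
Multiply: SWL = 10 * 13.102543 = 131.03

131.03 dB


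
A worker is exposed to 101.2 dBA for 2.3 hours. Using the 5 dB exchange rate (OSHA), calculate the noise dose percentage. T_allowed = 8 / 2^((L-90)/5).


Given values:
  L = 101.2 dBA, T = 2.3 hours
Formula: T_allowed = 8 / 2^((L - 90) / 5)
Compute exponent: (101.2 - 90) / 5 = 2.24
Compute 2^(2.24) = 4.723971
T_allowed = 8 / 4.723971 = 1.69349 hours
Dose = (T / T_allowed) * 100
Dose = (2.3 / 1.69349) * 100 = 135.81

135.81 %


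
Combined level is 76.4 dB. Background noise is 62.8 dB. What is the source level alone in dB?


Given values:
  L_total = 76.4 dB, L_bg = 62.8 dB
Formula: L_source = 10 * log10(10^(L_total/10) - 10^(L_bg/10))
Convert to linear:
  10^(76.4/10) = 43651583.224
  10^(62.8/10) = 1905460.718
Difference: 43651583.224 - 1905460.718 = 41746122.506
L_source = 10 * log10(41746122.506) = 76.21

76.21 dB


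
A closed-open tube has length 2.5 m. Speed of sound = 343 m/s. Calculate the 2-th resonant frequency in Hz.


Given values:
  Tube type: closed-open, L = 2.5 m, c = 343 m/s, n = 2
Formula: f_n = (2n - 1) * c / (4 * L)
Compute 2n - 1 = 2*2 - 1 = 3
Compute 4 * L = 4 * 2.5 = 10.0
f = 3 * 343 / 10.0
f = 102.9

102.9 Hz


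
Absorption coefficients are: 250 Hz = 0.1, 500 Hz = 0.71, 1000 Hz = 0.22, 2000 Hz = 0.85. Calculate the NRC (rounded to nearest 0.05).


Given values:
  a_250 = 0.1, a_500 = 0.71
  a_1000 = 0.22, a_2000 = 0.85
Formula: NRC = (a250 + a500 + a1000 + a2000) / 4
Sum = 0.1 + 0.71 + 0.22 + 0.85 = 1.88
NRC = 1.88 / 4 = 0.47
Rounded to nearest 0.05: 0.45

0.45


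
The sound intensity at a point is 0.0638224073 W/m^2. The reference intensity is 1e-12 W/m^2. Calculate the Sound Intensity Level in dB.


Given values:
  I = 0.0638224073 W/m^2
  I_ref = 1e-12 W/m^2
Formula: SIL = 10 * log10(I / I_ref)
Compute ratio: I / I_ref = 63822407300
Compute log10: log10(63822407300) = 10.804973
Multiply: SIL = 10 * 10.804973 = 108.05

108.05 dB


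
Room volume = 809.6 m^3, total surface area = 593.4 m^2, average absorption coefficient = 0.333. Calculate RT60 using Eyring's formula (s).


Given values:
  V = 809.6 m^3, S = 593.4 m^2, alpha = 0.333
Formula: RT60 = 0.161 * V / (-S * ln(1 - alpha))
Compute ln(1 - 0.333) = ln(0.667) = -0.404965
Denominator: -593.4 * -0.404965 = 240.3062
Numerator: 0.161 * 809.6 = 130.3456
RT60 = 130.3456 / 240.3062 = 0.542

0.542 s


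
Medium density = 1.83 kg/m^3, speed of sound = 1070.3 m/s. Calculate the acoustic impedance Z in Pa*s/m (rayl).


Given values:
  rho = 1.83 kg/m^3
  c = 1070.3 m/s
Formula: Z = rho * c
Z = 1.83 * 1070.3
Z = 1958.65

1958.65 rayl


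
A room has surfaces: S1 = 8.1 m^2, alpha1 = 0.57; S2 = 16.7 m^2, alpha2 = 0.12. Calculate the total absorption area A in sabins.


Given surfaces:
  Surface 1: 8.1 * 0.57 = 4.617
  Surface 2: 16.7 * 0.12 = 2.004
Formula: A = sum(Si * alpha_i)
A = 4.617 + 2.004
A = 6.62

6.62 sabins


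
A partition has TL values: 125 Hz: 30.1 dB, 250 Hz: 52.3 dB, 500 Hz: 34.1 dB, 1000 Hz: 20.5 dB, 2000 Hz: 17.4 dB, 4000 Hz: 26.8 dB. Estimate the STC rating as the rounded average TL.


Given TL values at each frequency:
  125 Hz: 30.1 dB
  250 Hz: 52.3 dB
  500 Hz: 34.1 dB
  1000 Hz: 20.5 dB
  2000 Hz: 17.4 dB
  4000 Hz: 26.8 dB
Formula: STC ~ round(average of TL values)
Sum = 30.1 + 52.3 + 34.1 + 20.5 + 17.4 + 26.8 = 181.2
Average = 181.2 / 6 = 30.2
Rounded: 30

30


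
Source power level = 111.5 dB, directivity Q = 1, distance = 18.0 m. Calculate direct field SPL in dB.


Given values:
  Lw = 111.5 dB, Q = 1, r = 18.0 m
Formula: SPL = Lw + 10 * log10(Q / (4 * pi * r^2))
Compute 4 * pi * r^2 = 4 * pi * 18.0^2 = 4071.5041
Compute Q / denom = 1 / 4071.5041 = 0.00024561
Compute 10 * log10(0.00024561) = -36.0975
SPL = 111.5 + (-36.0975) = 75.4

75.4 dB


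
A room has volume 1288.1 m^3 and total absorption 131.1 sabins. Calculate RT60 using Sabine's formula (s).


Given values:
  V = 1288.1 m^3
  A = 131.1 sabins
Formula: RT60 = 0.161 * V / A
Numerator: 0.161 * 1288.1 = 207.3841
RT60 = 207.3841 / 131.1 = 1.582

1.582 s


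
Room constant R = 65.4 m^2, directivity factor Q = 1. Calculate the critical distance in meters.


Given values:
  R = 65.4 m^2, Q = 1
Formula: d_c = 0.141 * sqrt(Q * R)
Compute Q * R = 1 * 65.4 = 65.4
Compute sqrt(65.4) = 8.087
d_c = 0.141 * 8.087 = 1.14

1.14 m


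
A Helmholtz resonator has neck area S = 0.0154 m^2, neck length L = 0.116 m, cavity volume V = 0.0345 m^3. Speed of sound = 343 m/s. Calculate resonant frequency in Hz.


Given values:
  S = 0.0154 m^2, L = 0.116 m, V = 0.0345 m^3, c = 343 m/s
Formula: f = (c / (2*pi)) * sqrt(S / (V * L))
Compute V * L = 0.0345 * 0.116 = 0.004002
Compute S / (V * L) = 0.0154 / 0.004002 = 3.8481
Compute sqrt(3.8481) = 1.961657
Compute c / (2*pi) = 343 / 6.283185 = 54.590148
f = 54.590148 * 1.961657 = 107.09

107.09 Hz


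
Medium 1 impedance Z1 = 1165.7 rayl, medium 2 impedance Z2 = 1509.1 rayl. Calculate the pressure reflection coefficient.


Given values:
  Z1 = 1165.7 rayl, Z2 = 1509.1 rayl
Formula: R = (Z2 - Z1) / (Z2 + Z1)
Numerator: Z2 - Z1 = 1509.1 - 1165.7 = 343.4
Denominator: Z2 + Z1 = 1509.1 + 1165.7 = 2674.8
R = 343.4 / 2674.8 = 0.1284

0.1284


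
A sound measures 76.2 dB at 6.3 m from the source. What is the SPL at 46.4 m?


Given values:
  SPL1 = 76.2 dB, r1 = 6.3 m, r2 = 46.4 m
Formula: SPL2 = SPL1 - 20 * log10(r2 / r1)
Compute ratio: r2 / r1 = 46.4 / 6.3 = 7.3651
Compute log10: log10(7.3651) = 0.867179
Compute drop: 20 * 0.867179 = 17.3436
SPL2 = 76.2 - 17.3436 = 58.86

58.86 dB


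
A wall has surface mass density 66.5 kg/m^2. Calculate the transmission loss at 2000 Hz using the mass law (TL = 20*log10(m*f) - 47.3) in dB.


Given values:
  m = 66.5 kg/m^2, f = 2000 Hz
Formula: TL = 20 * log10(m * f) - 47.3
Compute m * f = 66.5 * 2000 = 133000.0
Compute log10(133000.0) = 5.123852
Compute 20 * 5.123852 = 102.477
TL = 102.477 - 47.3 = 55.18

55.18 dB


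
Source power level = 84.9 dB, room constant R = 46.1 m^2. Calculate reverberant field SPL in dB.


Given values:
  Lw = 84.9 dB, R = 46.1 m^2
Formula: SPL = Lw + 10 * log10(4 / R)
Compute 4 / R = 4 / 46.1 = 0.086768
Compute 10 * log10(0.086768) = -10.6164
SPL = 84.9 + (-10.6164) = 74.28

74.28 dB


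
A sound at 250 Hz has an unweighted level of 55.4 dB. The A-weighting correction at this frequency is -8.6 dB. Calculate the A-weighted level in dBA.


Given values:
  SPL = 55.4 dB
  A-weighting at 250 Hz = -8.6 dB
Formula: L_A = SPL + A_weight
L_A = 55.4 + (-8.6)
L_A = 46.8

46.8 dBA


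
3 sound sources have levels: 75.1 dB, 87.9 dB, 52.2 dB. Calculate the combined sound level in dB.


Formula: L_total = 10 * log10( sum(10^(Li/10)) )
  Source 1: 10^(75.1/10) = 32359365.693
  Source 2: 10^(87.9/10) = 616595001.8615
  Source 3: 10^(52.2/10) = 165958.6907
Sum of linear values = 649120326.2452
L_total = 10 * log10(649120326.2452) = 88.12

88.12 dB


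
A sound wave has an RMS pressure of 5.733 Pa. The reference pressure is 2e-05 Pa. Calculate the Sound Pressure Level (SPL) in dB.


Given values:
  p = 5.733 Pa
  p_ref = 2e-05 Pa
Formula: SPL = 20 * log10(p / p_ref)
Compute ratio: p / p_ref = 5.733 / 2e-05 = 286650
Compute log10: log10(286650) = 5.457352
Multiply: SPL = 20 * 5.457352 = 109.15

109.15 dB


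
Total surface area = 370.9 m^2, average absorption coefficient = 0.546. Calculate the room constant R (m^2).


Given values:
  S = 370.9 m^2, alpha = 0.546
Formula: R = S * alpha / (1 - alpha)
Numerator: 370.9 * 0.546 = 202.5114
Denominator: 1 - 0.546 = 0.454
R = 202.5114 / 0.454 = 446.06

446.06 m^2


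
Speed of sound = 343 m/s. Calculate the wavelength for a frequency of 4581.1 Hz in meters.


Given values:
  c = 343 m/s, f = 4581.1 Hz
Formula: lambda = c / f
lambda = 343 / 4581.1
lambda = 0.0749

0.0749 m


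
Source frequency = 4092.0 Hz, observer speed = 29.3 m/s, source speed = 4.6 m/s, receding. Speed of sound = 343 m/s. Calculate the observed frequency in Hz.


Given values:
  f_s = 4092.0 Hz, v_o = 29.3 m/s, v_s = 4.6 m/s
  Direction: receding
Formula: f_o = f_s * (c - v_o) / (c + v_s)
Numerator: c - v_o = 343 - 29.3 = 313.7
Denominator: c + v_s = 343 + 4.6 = 347.6
f_o = 4092.0 * 313.7 / 347.6 = 3692.92

3692.92 Hz


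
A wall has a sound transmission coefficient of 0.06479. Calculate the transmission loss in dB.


Given values:
  tau = 0.06479
Formula: TL = 10 * log10(1 / tau)
Compute 1 / tau = 1 / 0.06479 = 15.4345
Compute log10(15.4345) = 1.188493
TL = 10 * 1.188493 = 11.88

11.88 dB


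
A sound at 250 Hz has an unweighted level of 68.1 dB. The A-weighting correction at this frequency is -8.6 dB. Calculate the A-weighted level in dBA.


Given values:
  SPL = 68.1 dB
  A-weighting at 250 Hz = -8.6 dB
Formula: L_A = SPL + A_weight
L_A = 68.1 + (-8.6)
L_A = 59.5

59.5 dBA


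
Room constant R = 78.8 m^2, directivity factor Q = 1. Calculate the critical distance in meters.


Given values:
  R = 78.8 m^2, Q = 1
Formula: d_c = 0.141 * sqrt(Q * R)
Compute Q * R = 1 * 78.8 = 78.8
Compute sqrt(78.8) = 8.8769
d_c = 0.141 * 8.8769 = 1.252

1.252 m


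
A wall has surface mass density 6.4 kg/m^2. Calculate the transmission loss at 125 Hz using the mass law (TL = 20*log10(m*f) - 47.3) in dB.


Given values:
  m = 6.4 kg/m^2, f = 125 Hz
Formula: TL = 20 * log10(m * f) - 47.3
Compute m * f = 6.4 * 125 = 800.0
Compute log10(800.0) = 2.90309
Compute 20 * 2.90309 = 58.0618
TL = 58.0618 - 47.3 = 10.76

10.76 dB


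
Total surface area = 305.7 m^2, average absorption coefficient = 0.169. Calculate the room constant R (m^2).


Given values:
  S = 305.7 m^2, alpha = 0.169
Formula: R = S * alpha / (1 - alpha)
Numerator: 305.7 * 0.169 = 51.6633
Denominator: 1 - 0.169 = 0.831
R = 51.6633 / 0.831 = 62.17

62.17 m^2


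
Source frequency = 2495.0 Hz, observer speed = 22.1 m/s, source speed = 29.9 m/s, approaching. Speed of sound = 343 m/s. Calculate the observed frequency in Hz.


Given values:
  f_s = 2495.0 Hz, v_o = 22.1 m/s, v_s = 29.9 m/s
  Direction: approaching
Formula: f_o = f_s * (c + v_o) / (c - v_s)
Numerator: c + v_o = 343 + 22.1 = 365.1
Denominator: c - v_s = 343 - 29.9 = 313.1
f_o = 2495.0 * 365.1 / 313.1 = 2909.37

2909.37 Hz


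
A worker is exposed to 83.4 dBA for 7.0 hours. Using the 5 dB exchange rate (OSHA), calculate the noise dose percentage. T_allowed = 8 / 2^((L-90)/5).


Given values:
  L = 83.4 dBA, T = 7.0 hours
Formula: T_allowed = 8 / 2^((L - 90) / 5)
Compute exponent: (83.4 - 90) / 5 = -1.32
Compute 2^(-1.32) = 0.400535
T_allowed = 8 / 0.400535 = 19.973286 hours
Dose = (T / T_allowed) * 100
Dose = (7.0 / 19.973286) * 100 = 35.05

35.05 %


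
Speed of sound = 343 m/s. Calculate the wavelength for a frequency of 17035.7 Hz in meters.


Given values:
  c = 343 m/s, f = 17035.7 Hz
Formula: lambda = c / f
lambda = 343 / 17035.7
lambda = 0.0201

0.0201 m


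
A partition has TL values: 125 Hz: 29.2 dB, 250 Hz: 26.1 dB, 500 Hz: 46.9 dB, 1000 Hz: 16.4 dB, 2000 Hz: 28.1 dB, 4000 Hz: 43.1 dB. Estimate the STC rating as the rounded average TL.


Given TL values at each frequency:
  125 Hz: 29.2 dB
  250 Hz: 26.1 dB
  500 Hz: 46.9 dB
  1000 Hz: 16.4 dB
  2000 Hz: 28.1 dB
  4000 Hz: 43.1 dB
Formula: STC ~ round(average of TL values)
Sum = 29.2 + 26.1 + 46.9 + 16.4 + 28.1 + 43.1 = 189.8
Average = 189.8 / 6 = 31.63
Rounded: 32

32


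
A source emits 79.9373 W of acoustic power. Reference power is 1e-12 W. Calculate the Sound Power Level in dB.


Given values:
  W = 79.9373 W
  W_ref = 1e-12 W
Formula: SWL = 10 * log10(W / W_ref)
Compute ratio: W / W_ref = 79937300000000
Compute log10: log10(79937300000000) = 13.902749
Multiply: SWL = 10 * 13.902749 = 139.03

139.03 dB


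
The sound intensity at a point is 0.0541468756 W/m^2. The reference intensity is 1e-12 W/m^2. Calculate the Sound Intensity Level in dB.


Given values:
  I = 0.0541468756 W/m^2
  I_ref = 1e-12 W/m^2
Formula: SIL = 10 * log10(I / I_ref)
Compute ratio: I / I_ref = 54146875600
Compute log10: log10(54146875600) = 10.733573
Multiply: SIL = 10 * 10.733573 = 107.34

107.34 dB


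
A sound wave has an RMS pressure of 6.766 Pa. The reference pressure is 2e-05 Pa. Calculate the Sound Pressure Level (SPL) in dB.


Given values:
  p = 6.766 Pa
  p_ref = 2e-05 Pa
Formula: SPL = 20 * log10(p / p_ref)
Compute ratio: p / p_ref = 6.766 / 2e-05 = 338300
Compute log10: log10(338300) = 5.529302
Multiply: SPL = 20 * 5.529302 = 110.59

110.59 dB


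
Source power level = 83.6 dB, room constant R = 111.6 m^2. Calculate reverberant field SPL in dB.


Given values:
  Lw = 83.6 dB, R = 111.6 m^2
Formula: SPL = Lw + 10 * log10(4 / R)
Compute 4 / R = 4 / 111.6 = 0.035842
Compute 10 * log10(0.035842) = -14.4561
SPL = 83.6 + (-14.4561) = 69.14

69.14 dB


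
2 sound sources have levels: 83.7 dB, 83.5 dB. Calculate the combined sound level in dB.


Formula: L_total = 10 * log10( sum(10^(Li/10)) )
  Source 1: 10^(83.7/10) = 234422881.532
  Source 2: 10^(83.5/10) = 223872113.8568
Sum of linear values = 458294995.3888
L_total = 10 * log10(458294995.3888) = 86.61

86.61 dB


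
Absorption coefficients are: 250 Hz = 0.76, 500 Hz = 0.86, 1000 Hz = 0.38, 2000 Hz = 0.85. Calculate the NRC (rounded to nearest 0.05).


Given values:
  a_250 = 0.76, a_500 = 0.86
  a_1000 = 0.38, a_2000 = 0.85
Formula: NRC = (a250 + a500 + a1000 + a2000) / 4
Sum = 0.76 + 0.86 + 0.38 + 0.85 = 2.85
NRC = 2.85 / 4 = 0.7125
Rounded to nearest 0.05: 0.7

0.7


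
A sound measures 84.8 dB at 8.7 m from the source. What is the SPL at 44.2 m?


Given values:
  SPL1 = 84.8 dB, r1 = 8.7 m, r2 = 44.2 m
Formula: SPL2 = SPL1 - 20 * log10(r2 / r1)
Compute ratio: r2 / r1 = 44.2 / 8.7 = 5.0805
Compute log10: log10(5.0805) = 0.705906
Compute drop: 20 * 0.705906 = 14.1181
SPL2 = 84.8 - 14.1181 = 70.68

70.68 dB


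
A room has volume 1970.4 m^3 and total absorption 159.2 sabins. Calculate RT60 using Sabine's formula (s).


Given values:
  V = 1970.4 m^3
  A = 159.2 sabins
Formula: RT60 = 0.161 * V / A
Numerator: 0.161 * 1970.4 = 317.2344
RT60 = 317.2344 / 159.2 = 1.993

1.993 s


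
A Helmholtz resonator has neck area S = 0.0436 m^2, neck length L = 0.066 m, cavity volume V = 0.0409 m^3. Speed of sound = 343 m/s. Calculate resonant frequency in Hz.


Given values:
  S = 0.0436 m^2, L = 0.066 m, V = 0.0409 m^3, c = 343 m/s
Formula: f = (c / (2*pi)) * sqrt(S / (V * L))
Compute V * L = 0.0409 * 0.066 = 0.0026994
Compute S / (V * L) = 0.0436 / 0.0026994 = 16.1517
Compute sqrt(16.1517) = 4.018918
Compute c / (2*pi) = 343 / 6.283185 = 54.590148
f = 54.590148 * 4.018918 = 219.39

219.39 Hz


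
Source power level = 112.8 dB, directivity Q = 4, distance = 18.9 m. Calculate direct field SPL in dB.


Given values:
  Lw = 112.8 dB, Q = 4, r = 18.9 m
Formula: SPL = Lw + 10 * log10(Q / (4 * pi * r^2))
Compute 4 * pi * r^2 = 4 * pi * 18.9^2 = 4488.8332
Compute Q / denom = 4 / 4488.8332 = 0.0008911
Compute 10 * log10(0.0008911) = -30.5007
SPL = 112.8 + (-30.5007) = 82.3

82.3 dB


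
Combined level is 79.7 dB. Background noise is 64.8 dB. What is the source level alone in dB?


Given values:
  L_total = 79.7 dB, L_bg = 64.8 dB
Formula: L_source = 10 * log10(10^(L_total/10) - 10^(L_bg/10))
Convert to linear:
  10^(79.7/10) = 93325430.0797
  10^(64.8/10) = 3019951.7204
Difference: 93325430.0797 - 3019951.7204 = 90305478.3593
L_source = 10 * log10(90305478.3593) = 79.56

79.56 dB


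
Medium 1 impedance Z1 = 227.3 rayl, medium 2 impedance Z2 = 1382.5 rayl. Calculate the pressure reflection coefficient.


Given values:
  Z1 = 227.3 rayl, Z2 = 1382.5 rayl
Formula: R = (Z2 - Z1) / (Z2 + Z1)
Numerator: Z2 - Z1 = 1382.5 - 227.3 = 1155.2
Denominator: Z2 + Z1 = 1382.5 + 227.3 = 1609.8
R = 1155.2 / 1609.8 = 0.7176

0.7176


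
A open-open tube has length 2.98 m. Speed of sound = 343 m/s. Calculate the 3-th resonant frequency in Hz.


Given values:
  Tube type: open-open, L = 2.98 m, c = 343 m/s, n = 3
Formula: f_n = n * c / (2 * L)
Compute 2 * L = 2 * 2.98 = 5.96
f = 3 * 343 / 5.96
f = 172.65

172.65 Hz


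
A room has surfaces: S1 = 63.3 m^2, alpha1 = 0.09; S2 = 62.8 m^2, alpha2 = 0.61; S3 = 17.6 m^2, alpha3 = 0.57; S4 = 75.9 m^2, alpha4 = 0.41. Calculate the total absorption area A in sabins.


Given surfaces:
  Surface 1: 63.3 * 0.09 = 5.697
  Surface 2: 62.8 * 0.61 = 38.308
  Surface 3: 17.6 * 0.57 = 10.032
  Surface 4: 75.9 * 0.41 = 31.119
Formula: A = sum(Si * alpha_i)
A = 5.697 + 38.308 + 10.032 + 31.119
A = 85.16

85.16 sabins


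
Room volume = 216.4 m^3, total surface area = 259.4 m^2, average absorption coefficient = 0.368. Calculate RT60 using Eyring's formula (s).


Given values:
  V = 216.4 m^3, S = 259.4 m^2, alpha = 0.368
Formula: RT60 = 0.161 * V / (-S * ln(1 - alpha))
Compute ln(1 - 0.368) = ln(0.632) = -0.458866
Denominator: -259.4 * -0.458866 = 119.0298
Numerator: 0.161 * 216.4 = 34.8404
RT60 = 34.8404 / 119.0298 = 0.293

0.293 s


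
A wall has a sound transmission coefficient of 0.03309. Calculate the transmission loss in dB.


Given values:
  tau = 0.03309
Formula: TL = 10 * log10(1 / tau)
Compute 1 / tau = 1 / 0.03309 = 30.2206
Compute log10(30.2206) = 1.480303
TL = 10 * 1.480303 = 14.8

14.8 dB


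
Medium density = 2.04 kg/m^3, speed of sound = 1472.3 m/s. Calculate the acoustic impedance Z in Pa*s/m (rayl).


Given values:
  rho = 2.04 kg/m^3
  c = 1472.3 m/s
Formula: Z = rho * c
Z = 2.04 * 1472.3
Z = 3003.49

3003.49 rayl


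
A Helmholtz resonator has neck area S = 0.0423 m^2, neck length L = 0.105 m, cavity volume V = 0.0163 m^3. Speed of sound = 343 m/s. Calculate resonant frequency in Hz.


Given values:
  S = 0.0423 m^2, L = 0.105 m, V = 0.0163 m^3, c = 343 m/s
Formula: f = (c / (2*pi)) * sqrt(S / (V * L))
Compute V * L = 0.0163 * 0.105 = 0.0017115
Compute S / (V * L) = 0.0423 / 0.0017115 = 24.7152
Compute sqrt(24.7152) = 4.971438
Compute c / (2*pi) = 343 / 6.283185 = 54.590148
f = 54.590148 * 4.971438 = 271.39

271.39 Hz


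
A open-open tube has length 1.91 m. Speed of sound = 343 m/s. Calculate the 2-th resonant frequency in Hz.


Given values:
  Tube type: open-open, L = 1.91 m, c = 343 m/s, n = 2
Formula: f_n = n * c / (2 * L)
Compute 2 * L = 2 * 1.91 = 3.82
f = 2 * 343 / 3.82
f = 179.58

179.58 Hz


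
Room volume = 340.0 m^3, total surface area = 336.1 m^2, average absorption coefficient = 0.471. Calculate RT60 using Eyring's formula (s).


Given values:
  V = 340.0 m^3, S = 336.1 m^2, alpha = 0.471
Formula: RT60 = 0.161 * V / (-S * ln(1 - alpha))
Compute ln(1 - 0.471) = ln(0.529) = -0.636767
Denominator: -336.1 * -0.636767 = 214.0174
Numerator: 0.161 * 340.0 = 54.74
RT60 = 54.74 / 214.0174 = 0.256

0.256 s


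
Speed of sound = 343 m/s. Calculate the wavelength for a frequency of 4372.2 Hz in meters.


Given values:
  c = 343 m/s, f = 4372.2 Hz
Formula: lambda = c / f
lambda = 343 / 4372.2
lambda = 0.0785

0.0785 m


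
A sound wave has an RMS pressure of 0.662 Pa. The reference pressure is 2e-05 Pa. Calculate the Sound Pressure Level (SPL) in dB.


Given values:
  p = 0.662 Pa
  p_ref = 2e-05 Pa
Formula: SPL = 20 * log10(p / p_ref)
Compute ratio: p / p_ref = 0.662 / 2e-05 = 33100
Compute log10: log10(33100) = 4.519828
Multiply: SPL = 20 * 4.519828 = 90.4

90.4 dB


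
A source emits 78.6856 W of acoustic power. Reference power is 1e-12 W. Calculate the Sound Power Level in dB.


Given values:
  W = 78.6856 W
  W_ref = 1e-12 W
Formula: SWL = 10 * log10(W / W_ref)
Compute ratio: W / W_ref = 78685600000000
Compute log10: log10(78685600000000) = 13.895895
Multiply: SWL = 10 * 13.895895 = 138.96

138.96 dB


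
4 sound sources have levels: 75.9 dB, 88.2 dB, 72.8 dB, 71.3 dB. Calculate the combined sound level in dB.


Formula: L_total = 10 * log10( sum(10^(Li/10)) )
  Source 1: 10^(75.9/10) = 38904514.4994
  Source 2: 10^(88.2/10) = 660693448.0076
  Source 3: 10^(72.8/10) = 19054607.1796
  Source 4: 10^(71.3/10) = 13489628.8259
Sum of linear values = 732142198.5125
L_total = 10 * log10(732142198.5125) = 88.65

88.65 dB


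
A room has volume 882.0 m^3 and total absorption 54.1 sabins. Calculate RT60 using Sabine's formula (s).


Given values:
  V = 882.0 m^3
  A = 54.1 sabins
Formula: RT60 = 0.161 * V / A
Numerator: 0.161 * 882.0 = 142.002
RT60 = 142.002 / 54.1 = 2.625

2.625 s


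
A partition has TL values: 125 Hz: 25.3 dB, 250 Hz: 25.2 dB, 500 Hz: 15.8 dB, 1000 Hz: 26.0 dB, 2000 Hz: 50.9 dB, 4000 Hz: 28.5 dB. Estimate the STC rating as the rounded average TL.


Given TL values at each frequency:
  125 Hz: 25.3 dB
  250 Hz: 25.2 dB
  500 Hz: 15.8 dB
  1000 Hz: 26.0 dB
  2000 Hz: 50.9 dB
  4000 Hz: 28.5 dB
Formula: STC ~ round(average of TL values)
Sum = 25.3 + 25.2 + 15.8 + 26.0 + 50.9 + 28.5 = 171.7
Average = 171.7 / 6 = 28.62
Rounded: 29

29


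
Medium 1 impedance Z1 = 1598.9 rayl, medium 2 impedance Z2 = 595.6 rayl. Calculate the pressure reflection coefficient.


Given values:
  Z1 = 1598.9 rayl, Z2 = 595.6 rayl
Formula: R = (Z2 - Z1) / (Z2 + Z1)
Numerator: Z2 - Z1 = 595.6 - 1598.9 = -1003.3
Denominator: Z2 + Z1 = 595.6 + 1598.9 = 2194.5
R = -1003.3 / 2194.5 = -0.4572

-0.4572


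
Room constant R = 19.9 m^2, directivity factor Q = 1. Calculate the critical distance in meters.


Given values:
  R = 19.9 m^2, Q = 1
Formula: d_c = 0.141 * sqrt(Q * R)
Compute Q * R = 1 * 19.9 = 19.9
Compute sqrt(19.9) = 4.4609
d_c = 0.141 * 4.4609 = 0.629

0.629 m


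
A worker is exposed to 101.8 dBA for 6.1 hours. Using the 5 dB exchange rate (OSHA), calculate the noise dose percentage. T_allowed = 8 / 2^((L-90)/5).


Given values:
  L = 101.8 dBA, T = 6.1 hours
Formula: T_allowed = 8 / 2^((L - 90) / 5)
Compute exponent: (101.8 - 90) / 5 = 2.36
Compute 2^(2.36) = 5.133704
T_allowed = 8 / 5.133704 = 1.558329 hours
Dose = (T / T_allowed) * 100
Dose = (6.1 / 1.558329) * 100 = 391.44

391.44 %


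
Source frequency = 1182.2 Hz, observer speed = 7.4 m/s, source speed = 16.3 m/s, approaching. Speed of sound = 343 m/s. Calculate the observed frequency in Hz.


Given values:
  f_s = 1182.2 Hz, v_o = 7.4 m/s, v_s = 16.3 m/s
  Direction: approaching
Formula: f_o = f_s * (c + v_o) / (c - v_s)
Numerator: c + v_o = 343 + 7.4 = 350.4
Denominator: c - v_s = 343 - 16.3 = 326.7
f_o = 1182.2 * 350.4 / 326.7 = 1267.96

1267.96 Hz


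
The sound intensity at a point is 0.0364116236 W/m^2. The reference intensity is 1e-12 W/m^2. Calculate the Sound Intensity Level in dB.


Given values:
  I = 0.0364116236 W/m^2
  I_ref = 1e-12 W/m^2
Formula: SIL = 10 * log10(I / I_ref)
Compute ratio: I / I_ref = 36411623600
Compute log10: log10(36411623600) = 10.56124
Multiply: SIL = 10 * 10.56124 = 105.61

105.61 dB


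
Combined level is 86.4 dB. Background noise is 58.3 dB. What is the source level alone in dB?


Given values:
  L_total = 86.4 dB, L_bg = 58.3 dB
Formula: L_source = 10 * log10(10^(L_total/10) - 10^(L_bg/10))
Convert to linear:
  10^(86.4/10) = 436515832.2402
  10^(58.3/10) = 676082.9754
Difference: 436515832.2402 - 676082.9754 = 435839749.2648
L_source = 10 * log10(435839749.2648) = 86.39

86.39 dB


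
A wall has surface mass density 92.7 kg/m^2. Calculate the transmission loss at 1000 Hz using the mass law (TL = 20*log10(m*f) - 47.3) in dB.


Given values:
  m = 92.7 kg/m^2, f = 1000 Hz
Formula: TL = 20 * log10(m * f) - 47.3
Compute m * f = 92.7 * 1000 = 92700.0
Compute log10(92700.0) = 4.96708
Compute 20 * 4.96708 = 99.3416
TL = 99.3416 - 47.3 = 52.04

52.04 dB


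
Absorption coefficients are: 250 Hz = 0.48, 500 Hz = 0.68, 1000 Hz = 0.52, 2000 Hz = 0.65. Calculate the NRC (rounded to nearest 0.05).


Given values:
  a_250 = 0.48, a_500 = 0.68
  a_1000 = 0.52, a_2000 = 0.65
Formula: NRC = (a250 + a500 + a1000 + a2000) / 4
Sum = 0.48 + 0.68 + 0.52 + 0.65 = 2.33
NRC = 2.33 / 4 = 0.5825
Rounded to nearest 0.05: 0.6

0.6


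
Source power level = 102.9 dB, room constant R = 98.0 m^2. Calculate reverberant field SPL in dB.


Given values:
  Lw = 102.9 dB, R = 98.0 m^2
Formula: SPL = Lw + 10 * log10(4 / R)
Compute 4 / R = 4 / 98.0 = 0.040816
Compute 10 * log10(0.040816) = -13.8917
SPL = 102.9 + (-13.8917) = 89.01

89.01 dB


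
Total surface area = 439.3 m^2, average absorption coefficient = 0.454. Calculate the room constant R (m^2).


Given values:
  S = 439.3 m^2, alpha = 0.454
Formula: R = S * alpha / (1 - alpha)
Numerator: 439.3 * 0.454 = 199.4422
Denominator: 1 - 0.454 = 0.546
R = 199.4422 / 0.546 = 365.28

365.28 m^2


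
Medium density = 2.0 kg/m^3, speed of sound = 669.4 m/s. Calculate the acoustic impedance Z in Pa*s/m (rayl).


Given values:
  rho = 2.0 kg/m^3
  c = 669.4 m/s
Formula: Z = rho * c
Z = 2.0 * 669.4
Z = 1338.8

1338.8 rayl


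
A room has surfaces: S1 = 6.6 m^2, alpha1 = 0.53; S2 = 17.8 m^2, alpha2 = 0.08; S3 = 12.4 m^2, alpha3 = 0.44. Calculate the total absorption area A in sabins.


Given surfaces:
  Surface 1: 6.6 * 0.53 = 3.498
  Surface 2: 17.8 * 0.08 = 1.424
  Surface 3: 12.4 * 0.44 = 5.456
Formula: A = sum(Si * alpha_i)
A = 3.498 + 1.424 + 5.456
A = 10.38

10.38 sabins


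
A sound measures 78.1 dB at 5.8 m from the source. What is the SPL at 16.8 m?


Given values:
  SPL1 = 78.1 dB, r1 = 5.8 m, r2 = 16.8 m
Formula: SPL2 = SPL1 - 20 * log10(r2 / r1)
Compute ratio: r2 / r1 = 16.8 / 5.8 = 2.8966
Compute log10: log10(2.8966) = 0.461889
Compute drop: 20 * 0.461889 = 9.2378
SPL2 = 78.1 - 9.2378 = 68.86

68.86 dB


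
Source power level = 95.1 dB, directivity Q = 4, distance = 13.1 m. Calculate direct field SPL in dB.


Given values:
  Lw = 95.1 dB, Q = 4, r = 13.1 m
Formula: SPL = Lw + 10 * log10(Q / (4 * pi * r^2))
Compute 4 * pi * r^2 = 4 * pi * 13.1^2 = 2156.5149
Compute Q / denom = 4 / 2156.5149 = 0.00185484
Compute 10 * log10(0.00185484) = -27.3169
SPL = 95.1 + (-27.3169) = 67.78

67.78 dB


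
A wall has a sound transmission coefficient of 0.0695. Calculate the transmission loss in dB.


Given values:
  tau = 0.0695
Formula: TL = 10 * log10(1 / tau)
Compute 1 / tau = 1 / 0.0695 = 14.3885
Compute log10(14.3885) = 1.158016
TL = 10 * 1.158016 = 11.58

11.58 dB


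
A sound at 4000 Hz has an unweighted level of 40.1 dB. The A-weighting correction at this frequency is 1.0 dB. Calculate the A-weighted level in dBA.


Given values:
  SPL = 40.1 dB
  A-weighting at 4000 Hz = 1.0 dB
Formula: L_A = SPL + A_weight
L_A = 40.1 + (1.0)
L_A = 41.1

41.1 dBA


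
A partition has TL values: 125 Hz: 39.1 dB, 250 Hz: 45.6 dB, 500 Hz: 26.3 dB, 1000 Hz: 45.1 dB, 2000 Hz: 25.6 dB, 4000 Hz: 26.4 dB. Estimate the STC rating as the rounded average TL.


Given TL values at each frequency:
  125 Hz: 39.1 dB
  250 Hz: 45.6 dB
  500 Hz: 26.3 dB
  1000 Hz: 45.1 dB
  2000 Hz: 25.6 dB
  4000 Hz: 26.4 dB
Formula: STC ~ round(average of TL values)
Sum = 39.1 + 45.6 + 26.3 + 45.1 + 25.6 + 26.4 = 208.1
Average = 208.1 / 6 = 34.68
Rounded: 35

35


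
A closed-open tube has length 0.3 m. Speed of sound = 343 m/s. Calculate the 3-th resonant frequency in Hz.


Given values:
  Tube type: closed-open, L = 0.3 m, c = 343 m/s, n = 3
Formula: f_n = (2n - 1) * c / (4 * L)
Compute 2n - 1 = 2*3 - 1 = 5
Compute 4 * L = 4 * 0.3 = 1.2
f = 5 * 343 / 1.2
f = 1429.17

1429.17 Hz


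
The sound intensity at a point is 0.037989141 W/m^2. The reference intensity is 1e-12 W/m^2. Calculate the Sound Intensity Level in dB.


Given values:
  I = 0.037989141 W/m^2
  I_ref = 1e-12 W/m^2
Formula: SIL = 10 * log10(I / I_ref)
Compute ratio: I / I_ref = 37989141000
Compute log10: log10(37989141000) = 10.579659
Multiply: SIL = 10 * 10.579659 = 105.8

105.8 dB


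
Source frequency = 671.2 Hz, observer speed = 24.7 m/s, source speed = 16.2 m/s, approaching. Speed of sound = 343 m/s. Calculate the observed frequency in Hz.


Given values:
  f_s = 671.2 Hz, v_o = 24.7 m/s, v_s = 16.2 m/s
  Direction: approaching
Formula: f_o = f_s * (c + v_o) / (c - v_s)
Numerator: c + v_o = 343 + 24.7 = 367.7
Denominator: c - v_s = 343 - 16.2 = 326.8
f_o = 671.2 * 367.7 / 326.8 = 755.2

755.2 Hz


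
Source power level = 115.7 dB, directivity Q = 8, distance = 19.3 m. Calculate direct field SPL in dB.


Given values:
  Lw = 115.7 dB, Q = 8, r = 19.3 m
Formula: SPL = Lw + 10 * log10(Q / (4 * pi * r^2))
Compute 4 * pi * r^2 = 4 * pi * 19.3^2 = 4680.8474
Compute Q / denom = 8 / 4680.8474 = 0.00170909
Compute 10 * log10(0.00170909) = -27.6724
SPL = 115.7 + (-27.6724) = 88.03

88.03 dB


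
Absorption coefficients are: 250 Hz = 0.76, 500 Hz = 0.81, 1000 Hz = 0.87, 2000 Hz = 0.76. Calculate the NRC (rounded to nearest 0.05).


Given values:
  a_250 = 0.76, a_500 = 0.81
  a_1000 = 0.87, a_2000 = 0.76
Formula: NRC = (a250 + a500 + a1000 + a2000) / 4
Sum = 0.76 + 0.81 + 0.87 + 0.76 = 3.2
NRC = 3.2 / 4 = 0.8
Rounded to nearest 0.05: 0.8

0.8


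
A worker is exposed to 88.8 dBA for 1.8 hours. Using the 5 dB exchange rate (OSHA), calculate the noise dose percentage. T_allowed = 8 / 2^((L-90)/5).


Given values:
  L = 88.8 dBA, T = 1.8 hours
Formula: T_allowed = 8 / 2^((L - 90) / 5)
Compute exponent: (88.8 - 90) / 5 = -0.24
Compute 2^(-0.24) = 0.846745
T_allowed = 8 / 0.846745 = 9.447945 hours
Dose = (T / T_allowed) * 100
Dose = (1.8 / 9.447945) * 100 = 19.05

19.05 %


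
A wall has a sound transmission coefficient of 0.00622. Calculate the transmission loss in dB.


Given values:
  tau = 0.00622
Formula: TL = 10 * log10(1 / tau)
Compute 1 / tau = 1 / 0.00622 = 160.7717
Compute log10(160.7717) = 2.20621
TL = 10 * 2.20621 = 22.06

22.06 dB


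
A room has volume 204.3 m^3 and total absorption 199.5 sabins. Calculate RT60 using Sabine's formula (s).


Given values:
  V = 204.3 m^3
  A = 199.5 sabins
Formula: RT60 = 0.161 * V / A
Numerator: 0.161 * 204.3 = 32.8923
RT60 = 32.8923 / 199.5 = 0.165

0.165 s


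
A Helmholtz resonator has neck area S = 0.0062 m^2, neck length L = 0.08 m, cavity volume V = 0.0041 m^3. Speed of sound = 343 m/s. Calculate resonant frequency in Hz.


Given values:
  S = 0.0062 m^2, L = 0.08 m, V = 0.0041 m^3, c = 343 m/s
Formula: f = (c / (2*pi)) * sqrt(S / (V * L))
Compute V * L = 0.0041 * 0.08 = 0.000328
Compute S / (V * L) = 0.0062 / 0.000328 = 18.9024
Compute sqrt(18.9024) = 4.347689
Compute c / (2*pi) = 343 / 6.283185 = 54.590148
f = 54.590148 * 4.347689 = 237.34

237.34 Hz


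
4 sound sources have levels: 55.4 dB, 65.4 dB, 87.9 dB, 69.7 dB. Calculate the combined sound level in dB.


Formula: L_total = 10 * log10( sum(10^(Li/10)) )
  Source 1: 10^(55.4/10) = 346736.8505
  Source 2: 10^(65.4/10) = 3467368.5045
  Source 3: 10^(87.9/10) = 616595001.8615
  Source 4: 10^(69.7/10) = 9332543.008
Sum of linear values = 629741650.2245
L_total = 10 * log10(629741650.2245) = 87.99

87.99 dB


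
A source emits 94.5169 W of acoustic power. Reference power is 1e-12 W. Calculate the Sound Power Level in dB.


Given values:
  W = 94.5169 W
  W_ref = 1e-12 W
Formula: SWL = 10 * log10(W / W_ref)
Compute ratio: W / W_ref = 94516900000000
Compute log10: log10(94516900000000) = 13.975509
Multiply: SWL = 10 * 13.975509 = 139.76

139.76 dB


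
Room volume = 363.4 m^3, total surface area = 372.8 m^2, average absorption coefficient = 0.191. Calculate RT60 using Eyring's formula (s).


Given values:
  V = 363.4 m^3, S = 372.8 m^2, alpha = 0.191
Formula: RT60 = 0.161 * V / (-S * ln(1 - alpha))
Compute ln(1 - 0.191) = ln(0.809) = -0.211956
Denominator: -372.8 * -0.211956 = 79.0172
Numerator: 0.161 * 363.4 = 58.5074
RT60 = 58.5074 / 79.0172 = 0.74

0.74 s


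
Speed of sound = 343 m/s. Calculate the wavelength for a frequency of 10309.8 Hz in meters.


Given values:
  c = 343 m/s, f = 10309.8 Hz
Formula: lambda = c / f
lambda = 343 / 10309.8
lambda = 0.0333

0.0333 m
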